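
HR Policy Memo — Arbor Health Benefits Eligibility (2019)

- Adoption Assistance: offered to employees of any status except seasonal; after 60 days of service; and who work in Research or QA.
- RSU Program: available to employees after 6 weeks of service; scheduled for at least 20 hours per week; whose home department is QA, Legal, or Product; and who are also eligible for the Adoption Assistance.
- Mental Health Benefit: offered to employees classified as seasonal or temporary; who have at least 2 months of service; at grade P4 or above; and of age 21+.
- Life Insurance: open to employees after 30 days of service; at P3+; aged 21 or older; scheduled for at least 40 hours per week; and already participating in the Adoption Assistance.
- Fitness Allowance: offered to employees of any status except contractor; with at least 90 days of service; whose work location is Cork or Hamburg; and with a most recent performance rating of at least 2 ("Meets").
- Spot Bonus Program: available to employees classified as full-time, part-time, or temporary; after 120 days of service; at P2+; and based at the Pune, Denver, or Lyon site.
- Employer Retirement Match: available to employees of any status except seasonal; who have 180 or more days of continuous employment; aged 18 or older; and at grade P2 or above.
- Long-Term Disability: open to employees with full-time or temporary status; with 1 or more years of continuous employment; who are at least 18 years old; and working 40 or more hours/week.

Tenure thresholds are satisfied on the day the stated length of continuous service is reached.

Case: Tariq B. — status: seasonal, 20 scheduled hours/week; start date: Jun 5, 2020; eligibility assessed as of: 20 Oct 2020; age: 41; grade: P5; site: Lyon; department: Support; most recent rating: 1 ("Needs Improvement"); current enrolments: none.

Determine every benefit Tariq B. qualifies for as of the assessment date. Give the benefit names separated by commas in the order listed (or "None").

Mental Health Benefit

Service from Jun 5, 2020 to 20 Oct 2020: 137 days.
Adoption Assistance — status seasonal ✗ (excluded) → not eligible.
RSU Program — service 137 days ≥ 6 weeks (≈42 days) ✓; 20 hrs/wk ≥ 20 ✓; dept Support ✗ → not eligible.
Mental Health Benefit — status seasonal ✓; service 137 days ≥ 2 months (≈60 days) ✓; grade P5 ≥ P4 ✓; age 41 ≥ 21 ✓ → eligible.
Life Insurance — service 137 days ≥ 30 days ✓; grade P5 ≥ P3 ✓; age 41 ≥ 21 ✓; 20 hrs/wk < 40 ✗ → not eligible.
Fitness Allowance — status seasonal ✓ (not excluded); service 137 days ≥ 90 days ✓; site Lyon ✗ (not Cork or Hamburg) → not eligible.
Spot Bonus Program — status seasonal ✗ (requires full-time, part-time, or temporary) → not eligible.
Employer Retirement Match — status seasonal ✗ (excluded) → not eligible.
Long-Term Disability — status seasonal ✗ (requires full-time or temporary) → not eligible.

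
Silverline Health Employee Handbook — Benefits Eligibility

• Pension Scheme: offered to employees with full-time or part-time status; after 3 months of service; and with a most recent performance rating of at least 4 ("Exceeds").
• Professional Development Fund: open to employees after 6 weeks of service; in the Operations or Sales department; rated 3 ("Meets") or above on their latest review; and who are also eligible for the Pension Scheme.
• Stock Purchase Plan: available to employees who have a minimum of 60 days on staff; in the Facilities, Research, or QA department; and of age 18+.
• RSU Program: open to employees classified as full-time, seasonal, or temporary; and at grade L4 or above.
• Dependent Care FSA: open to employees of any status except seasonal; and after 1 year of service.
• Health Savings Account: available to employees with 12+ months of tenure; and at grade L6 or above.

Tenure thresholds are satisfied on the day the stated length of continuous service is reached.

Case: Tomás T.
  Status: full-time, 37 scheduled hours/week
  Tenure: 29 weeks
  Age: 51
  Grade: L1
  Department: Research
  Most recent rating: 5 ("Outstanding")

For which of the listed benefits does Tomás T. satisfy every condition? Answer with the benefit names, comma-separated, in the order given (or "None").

Pension Scheme — status full-time ✓; service 29 weeks ≥ 3 months (≈90 days) ✓; rating 5 ≥ 4 ✓ → eligible.
Professional Development Fund — service 29 weeks ≥ 6 weeks ✓; dept Research ✗ → not eligible.
Stock Purchase Plan — service 29 weeks ≥ 60 days ✓; dept Research ✓; age 51 ≥ 18 ✓ → eligible.
RSU Program — status full-time ✓; grade L1 < L4 ✗ → not eligible.
Dependent Care FSA — status full-time ✓ (not excluded); service 29 weeks < 1 year (≈365 days) ✗ → not eligible.
Health Savings Account — service 29 weeks < 12 months (≈360 days) ✗ → not eligible.

Pension Scheme, Stock Purchase Plan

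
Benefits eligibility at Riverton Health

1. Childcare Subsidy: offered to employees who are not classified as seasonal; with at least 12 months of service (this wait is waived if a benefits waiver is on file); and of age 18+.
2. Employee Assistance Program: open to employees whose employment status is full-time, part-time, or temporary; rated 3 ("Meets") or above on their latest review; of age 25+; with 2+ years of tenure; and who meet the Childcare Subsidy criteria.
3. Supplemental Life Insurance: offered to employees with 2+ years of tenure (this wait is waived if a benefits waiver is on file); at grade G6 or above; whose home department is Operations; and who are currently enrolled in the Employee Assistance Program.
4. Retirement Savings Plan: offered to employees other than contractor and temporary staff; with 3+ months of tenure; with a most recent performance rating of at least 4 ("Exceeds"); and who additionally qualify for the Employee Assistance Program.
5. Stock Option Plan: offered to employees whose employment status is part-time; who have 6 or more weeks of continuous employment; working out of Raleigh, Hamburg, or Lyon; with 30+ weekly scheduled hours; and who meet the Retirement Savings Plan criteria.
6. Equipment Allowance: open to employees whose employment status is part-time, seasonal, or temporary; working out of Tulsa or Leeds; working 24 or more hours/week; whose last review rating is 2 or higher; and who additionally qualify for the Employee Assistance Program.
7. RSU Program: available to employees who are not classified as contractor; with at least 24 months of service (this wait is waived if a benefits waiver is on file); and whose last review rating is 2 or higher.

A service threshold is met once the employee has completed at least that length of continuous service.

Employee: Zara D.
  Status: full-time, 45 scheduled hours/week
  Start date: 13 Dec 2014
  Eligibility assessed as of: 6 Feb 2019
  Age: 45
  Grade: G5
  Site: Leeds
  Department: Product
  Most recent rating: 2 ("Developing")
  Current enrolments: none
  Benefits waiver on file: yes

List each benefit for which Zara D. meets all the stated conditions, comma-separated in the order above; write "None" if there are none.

Childcare Subsidy, RSU Program

Service from 13 Dec 2014 to 6 Feb 2019: 1516 days.
Childcare Subsidy — status full-time ✓ (not excluded); benefits waiver on file ✓; age 45 ≥ 18 ✓ → eligible.
Employee Assistance Program — status full-time ✓; rating 2 < 3 ✗ → not eligible.
Supplemental Life Insurance — benefits waiver on file ✓; grade G5 < G6 ✗ → not eligible.
Retirement Savings Plan — status full-time ✓ (not excluded); service 1516 days ≥ 3 months (≈90 days) ✓; rating 2 < 4 ✗ → not eligible.
Stock Option Plan — status full-time ✗ (requires part-time) → not eligible.
Equipment Allowance — status full-time ✗ (requires part-time, seasonal, or temporary) → not eligible.
RSU Program — status full-time ✓ (not excluded); benefits waiver on file ✓; rating 2 ≥ 2 ✓ → eligible.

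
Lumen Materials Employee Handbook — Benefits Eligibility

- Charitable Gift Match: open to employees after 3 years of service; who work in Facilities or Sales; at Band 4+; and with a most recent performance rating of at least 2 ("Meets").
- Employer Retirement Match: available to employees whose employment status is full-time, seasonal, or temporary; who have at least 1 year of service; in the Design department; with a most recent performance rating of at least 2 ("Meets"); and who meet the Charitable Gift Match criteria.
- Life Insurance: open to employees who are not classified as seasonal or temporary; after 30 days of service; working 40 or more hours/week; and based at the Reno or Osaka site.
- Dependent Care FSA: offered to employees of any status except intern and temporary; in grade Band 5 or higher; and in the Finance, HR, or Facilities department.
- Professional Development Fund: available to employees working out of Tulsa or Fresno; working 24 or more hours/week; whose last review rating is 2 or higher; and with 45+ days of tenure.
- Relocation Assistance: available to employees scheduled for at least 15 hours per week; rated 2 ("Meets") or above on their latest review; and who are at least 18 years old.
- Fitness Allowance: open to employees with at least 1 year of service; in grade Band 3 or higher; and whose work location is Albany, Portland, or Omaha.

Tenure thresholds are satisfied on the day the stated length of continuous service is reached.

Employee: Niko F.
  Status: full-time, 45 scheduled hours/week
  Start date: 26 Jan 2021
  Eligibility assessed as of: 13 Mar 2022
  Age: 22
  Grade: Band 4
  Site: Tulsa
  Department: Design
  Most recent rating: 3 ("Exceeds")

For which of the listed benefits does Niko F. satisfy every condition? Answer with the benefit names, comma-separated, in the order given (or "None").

Service from 26 Jan 2021 to 13 Mar 2022: 411 days.
Charitable Gift Match — service 411 days < 3 years (≈1095 days) ✗ → not eligible.
Employer Retirement Match — status full-time ✓; service 411 days ≥ 1 year (≈365 days) ✓; dept Design ✓; rating 3 ≥ 2 ✓; not eligible for Charitable Gift Match ✗ → not eligible.
Life Insurance — status full-time ✓ (not excluded); service 411 days ≥ 30 days ✓; 45 hrs/wk ≥ 40 ✓; site Tulsa ✗ (not Reno or Osaka) → not eligible.
Dependent Care FSA — status full-time ✓ (not excluded); grade Band 4 < Band 5 ✗ → not eligible.
Professional Development Fund — site Tulsa ✓; 45 hrs/wk ≥ 24 ✓; rating 3 ≥ 2 ✓; service 411 days ≥ 45 days ✓ → eligible.
Relocation Assistance — 45 hrs/wk ≥ 15 ✓; rating 3 ≥ 2 ✓; age 22 ≥ 18 ✓ → eligible.
Fitness Allowance — service 411 days ≥ 1 year (≈365 days) ✓; grade Band 4 ≥ Band 3 ✓; site Tulsa ✗ (not Albany, Portland, or Omaha) → not eligible.

Professional Development Fund, Relocation Assistance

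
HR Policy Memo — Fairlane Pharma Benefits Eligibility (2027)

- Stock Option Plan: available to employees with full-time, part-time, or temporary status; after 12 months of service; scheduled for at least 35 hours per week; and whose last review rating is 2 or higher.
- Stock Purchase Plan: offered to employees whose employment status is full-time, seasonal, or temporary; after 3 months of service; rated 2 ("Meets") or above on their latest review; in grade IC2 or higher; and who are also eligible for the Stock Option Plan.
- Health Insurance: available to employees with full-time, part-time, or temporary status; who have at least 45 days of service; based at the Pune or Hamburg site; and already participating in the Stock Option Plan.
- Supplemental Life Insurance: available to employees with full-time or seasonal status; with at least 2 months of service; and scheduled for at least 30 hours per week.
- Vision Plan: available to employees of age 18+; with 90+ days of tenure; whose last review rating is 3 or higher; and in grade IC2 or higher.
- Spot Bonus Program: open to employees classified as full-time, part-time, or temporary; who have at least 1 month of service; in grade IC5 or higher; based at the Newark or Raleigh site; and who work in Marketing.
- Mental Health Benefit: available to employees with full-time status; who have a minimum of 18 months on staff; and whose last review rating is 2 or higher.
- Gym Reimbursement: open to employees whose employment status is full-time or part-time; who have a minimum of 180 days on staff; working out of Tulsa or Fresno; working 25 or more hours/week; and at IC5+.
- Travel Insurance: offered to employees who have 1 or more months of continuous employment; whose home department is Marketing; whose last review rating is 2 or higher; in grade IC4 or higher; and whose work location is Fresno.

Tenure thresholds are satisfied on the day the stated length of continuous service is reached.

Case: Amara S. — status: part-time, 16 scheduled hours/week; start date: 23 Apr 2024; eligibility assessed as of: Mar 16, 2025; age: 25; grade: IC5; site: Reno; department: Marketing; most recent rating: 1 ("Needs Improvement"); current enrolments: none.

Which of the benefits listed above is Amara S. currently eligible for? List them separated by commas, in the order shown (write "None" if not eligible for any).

None

Service from 23 Apr 2024 to Mar 16, 2025: 327 days.
Stock Option Plan — status part-time ✓; service 327 days < 12 months (≈360 days) ✗ → not eligible.
Stock Purchase Plan — status part-time ✗ (requires full-time, seasonal, or temporary) → not eligible.
Health Insurance — status part-time ✓; service 327 days ≥ 45 days ✓; site Reno ✗ (not Pune or Hamburg) → not eligible.
Supplemental Life Insurance — status part-time ✗ (requires full-time or seasonal) → not eligible.
Vision Plan — age 25 ≥ 18 ✓; service 327 days ≥ 90 days ✓; rating 1 < 3 ✗ → not eligible.
Spot Bonus Program — status part-time ✓; service 327 days ≥ 1 month (≈30 days) ✓; grade IC5 ≥ IC5 ✓; site Reno ✗ (not Newark or Raleigh) → not eligible.
Mental Health Benefit — status part-time ✗ (requires full-time) → not eligible.
Gym Reimbursement — status part-time ✓; service 327 days ≥ 180 days ✓; site Reno ✗ (not Tulsa or Fresno) → not eligible.
Travel Insurance — service 327 days ≥ 1 month (≈30 days) ✓; dept Marketing ✓; rating 1 < 2 ✗ → not eligible.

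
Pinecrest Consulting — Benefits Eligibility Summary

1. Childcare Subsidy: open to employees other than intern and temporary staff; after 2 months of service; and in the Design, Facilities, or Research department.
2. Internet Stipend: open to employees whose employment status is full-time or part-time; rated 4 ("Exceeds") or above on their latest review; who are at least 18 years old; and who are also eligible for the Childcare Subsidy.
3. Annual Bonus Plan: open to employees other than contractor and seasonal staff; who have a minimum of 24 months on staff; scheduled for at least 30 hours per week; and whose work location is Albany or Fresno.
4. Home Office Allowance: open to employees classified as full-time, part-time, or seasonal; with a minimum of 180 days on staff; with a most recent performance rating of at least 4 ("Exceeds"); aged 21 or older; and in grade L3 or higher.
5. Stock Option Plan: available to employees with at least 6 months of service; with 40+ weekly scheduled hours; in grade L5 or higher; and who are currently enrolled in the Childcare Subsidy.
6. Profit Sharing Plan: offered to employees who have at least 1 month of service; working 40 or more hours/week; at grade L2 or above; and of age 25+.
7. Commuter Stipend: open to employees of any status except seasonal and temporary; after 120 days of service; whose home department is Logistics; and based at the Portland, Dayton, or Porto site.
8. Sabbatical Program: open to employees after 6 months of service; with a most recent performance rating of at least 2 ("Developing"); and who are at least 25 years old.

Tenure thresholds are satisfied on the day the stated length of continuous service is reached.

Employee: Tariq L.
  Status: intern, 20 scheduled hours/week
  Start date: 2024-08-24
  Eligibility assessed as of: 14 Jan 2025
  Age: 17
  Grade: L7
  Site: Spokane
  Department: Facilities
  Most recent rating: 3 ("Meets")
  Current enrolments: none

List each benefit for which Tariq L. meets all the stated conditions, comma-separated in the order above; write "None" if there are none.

Service from 2024-08-24 to 14 Jan 2025: 143 days.
Childcare Subsidy — status intern ✗ (excluded) → not eligible.
Internet Stipend — status intern ✗ (requires full-time or part-time) → not eligible.
Annual Bonus Plan — status intern ✓ (not excluded); service 143 days < 24 months (≈720 days) ✗ → not eligible.
Home Office Allowance — status intern ✗ (requires full-time, part-time, or seasonal) → not eligible.
Stock Option Plan — service 143 days < 6 months (≈180 days) ✗ → not eligible.
Profit Sharing Plan — service 143 days ≥ 1 month (≈30 days) ✓; 20 hrs/wk < 40 ✗ → not eligible.
Commuter Stipend — status intern ✓ (not excluded); service 143 days ≥ 120 days ✓; dept Facilities ✗ → not eligible.
Sabbatical Program — service 143 days < 6 months (≈180 days) ✗ → not eligible.

None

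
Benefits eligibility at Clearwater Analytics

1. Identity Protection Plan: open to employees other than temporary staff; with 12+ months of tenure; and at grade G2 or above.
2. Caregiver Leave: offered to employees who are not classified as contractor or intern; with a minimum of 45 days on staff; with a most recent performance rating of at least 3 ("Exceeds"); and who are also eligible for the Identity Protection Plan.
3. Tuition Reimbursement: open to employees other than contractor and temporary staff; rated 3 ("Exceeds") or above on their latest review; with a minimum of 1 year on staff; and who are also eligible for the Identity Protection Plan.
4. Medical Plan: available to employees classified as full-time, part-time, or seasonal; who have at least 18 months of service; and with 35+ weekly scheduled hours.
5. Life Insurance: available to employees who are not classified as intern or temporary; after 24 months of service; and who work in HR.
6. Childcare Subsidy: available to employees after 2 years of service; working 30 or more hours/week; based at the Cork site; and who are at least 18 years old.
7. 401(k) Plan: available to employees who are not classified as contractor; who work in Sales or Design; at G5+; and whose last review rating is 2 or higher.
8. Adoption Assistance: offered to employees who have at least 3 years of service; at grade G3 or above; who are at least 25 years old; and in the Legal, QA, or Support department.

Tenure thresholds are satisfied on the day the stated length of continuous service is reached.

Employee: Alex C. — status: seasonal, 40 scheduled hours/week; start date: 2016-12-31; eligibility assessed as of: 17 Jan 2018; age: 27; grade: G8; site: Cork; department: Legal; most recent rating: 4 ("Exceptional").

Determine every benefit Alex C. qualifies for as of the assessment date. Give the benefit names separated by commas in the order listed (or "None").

Service from 2016-12-31 to 17 Jan 2018: 382 days.
Identity Protection Plan — status seasonal ✓ (not excluded); service 382 days ≥ 12 months (≈360 days) ✓; grade G8 ≥ G2 ✓ → eligible.
Caregiver Leave — status seasonal ✓ (not excluded); service 382 days ≥ 45 days ✓; rating 4 ≥ 3 ✓; eligible for Identity Protection Plan ✓ → eligible.
Tuition Reimbursement — status seasonal ✓ (not excluded); rating 4 ≥ 3 ✓; service 382 days ≥ 1 year (≈365 days) ✓; eligible for Identity Protection Plan ✓ → eligible.
Medical Plan — status seasonal ✓; service 382 days < 18 months (≈540 days) ✗ → not eligible.
Life Insurance — status seasonal ✓ (not excluded); service 382 days < 24 months (≈720 days) ✗ → not eligible.
Childcare Subsidy — service 382 days < 2 years (≈730 days) ✗ → not eligible.
401(k) Plan — status seasonal ✓ (not excluded); dept Legal ✗ → not eligible.
Adoption Assistance — service 382 days < 3 years (≈1095 days) ✗ → not eligible.

Identity Protection Plan, Caregiver Leave, Tuition Reimbursement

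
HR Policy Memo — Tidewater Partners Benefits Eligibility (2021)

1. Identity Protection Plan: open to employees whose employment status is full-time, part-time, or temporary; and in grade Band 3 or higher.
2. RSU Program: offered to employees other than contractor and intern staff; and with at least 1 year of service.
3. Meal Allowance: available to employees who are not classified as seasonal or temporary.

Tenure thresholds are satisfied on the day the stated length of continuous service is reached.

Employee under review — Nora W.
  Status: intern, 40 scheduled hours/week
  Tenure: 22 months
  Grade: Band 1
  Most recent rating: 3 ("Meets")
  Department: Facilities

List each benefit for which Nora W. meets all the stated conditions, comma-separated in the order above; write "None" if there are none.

Meal Allowance

Identity Protection Plan — status intern ✗ (requires full-time, part-time, or temporary) → not eligible.
RSU Program — status intern ✗ (excluded) → not eligible.
Meal Allowance — status intern ✓ (not excluded) → eligible.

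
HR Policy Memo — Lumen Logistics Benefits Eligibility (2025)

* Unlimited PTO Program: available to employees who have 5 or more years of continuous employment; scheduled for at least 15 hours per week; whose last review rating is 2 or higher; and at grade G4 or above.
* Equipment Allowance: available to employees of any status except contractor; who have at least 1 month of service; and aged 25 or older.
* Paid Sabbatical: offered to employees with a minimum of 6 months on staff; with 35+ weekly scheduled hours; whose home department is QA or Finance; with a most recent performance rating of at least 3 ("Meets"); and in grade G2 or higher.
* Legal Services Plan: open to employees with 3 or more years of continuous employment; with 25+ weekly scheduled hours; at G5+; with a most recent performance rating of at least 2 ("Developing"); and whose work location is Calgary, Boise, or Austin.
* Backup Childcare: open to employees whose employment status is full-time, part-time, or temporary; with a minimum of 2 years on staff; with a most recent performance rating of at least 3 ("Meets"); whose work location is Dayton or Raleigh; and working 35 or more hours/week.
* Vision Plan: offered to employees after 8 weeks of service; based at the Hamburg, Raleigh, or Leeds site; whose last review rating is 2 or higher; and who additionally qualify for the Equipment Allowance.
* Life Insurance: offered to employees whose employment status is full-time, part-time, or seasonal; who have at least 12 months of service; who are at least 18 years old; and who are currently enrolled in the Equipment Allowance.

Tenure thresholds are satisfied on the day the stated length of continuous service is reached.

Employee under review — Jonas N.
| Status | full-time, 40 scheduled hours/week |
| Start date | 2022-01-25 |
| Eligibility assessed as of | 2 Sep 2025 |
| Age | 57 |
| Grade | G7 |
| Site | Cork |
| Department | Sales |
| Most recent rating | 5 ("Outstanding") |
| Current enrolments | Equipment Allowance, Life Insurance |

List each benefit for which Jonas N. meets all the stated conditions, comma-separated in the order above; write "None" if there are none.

Equipment Allowance, Life Insurance

Service from 2022-01-25 to 2 Sep 2025: 1316 days.
Unlimited PTO Program — service 1316 days < 5 years (≈1825 days) ✗ → not eligible.
Equipment Allowance — status full-time ✓ (not excluded); service 1316 days ≥ 1 month (≈30 days) ✓; age 57 ≥ 25 ✓ → eligible.
Paid Sabbatical — service 1316 days ≥ 6 months (≈180 days) ✓; 40 hrs/wk ≥ 35 ✓; dept Sales ✗ → not eligible.
Legal Services Plan — service 1316 days ≥ 3 years (≈1095 days) ✓; 40 hrs/wk ≥ 25 ✓; grade G7 ≥ G5 ✓; rating 5 ≥ 2 ✓; site Cork ✗ (not Calgary, Boise, or Austin) → not eligible.
Backup Childcare — status full-time ✓; service 1316 days ≥ 2 years (≈730 days) ✓; rating 5 ≥ 3 ✓; site Cork ✗ (not Dayton or Raleigh) → not eligible.
Vision Plan — service 1316 days ≥ 8 weeks (≈56 days) ✓; site Cork ✗ (not Hamburg, Raleigh, or Leeds) → not eligible.
Life Insurance — status full-time ✓; service 1316 days ≥ 12 months (≈360 days) ✓; age 57 ≥ 18 ✓; enrolled in Equipment Allowance ✓ → eligible.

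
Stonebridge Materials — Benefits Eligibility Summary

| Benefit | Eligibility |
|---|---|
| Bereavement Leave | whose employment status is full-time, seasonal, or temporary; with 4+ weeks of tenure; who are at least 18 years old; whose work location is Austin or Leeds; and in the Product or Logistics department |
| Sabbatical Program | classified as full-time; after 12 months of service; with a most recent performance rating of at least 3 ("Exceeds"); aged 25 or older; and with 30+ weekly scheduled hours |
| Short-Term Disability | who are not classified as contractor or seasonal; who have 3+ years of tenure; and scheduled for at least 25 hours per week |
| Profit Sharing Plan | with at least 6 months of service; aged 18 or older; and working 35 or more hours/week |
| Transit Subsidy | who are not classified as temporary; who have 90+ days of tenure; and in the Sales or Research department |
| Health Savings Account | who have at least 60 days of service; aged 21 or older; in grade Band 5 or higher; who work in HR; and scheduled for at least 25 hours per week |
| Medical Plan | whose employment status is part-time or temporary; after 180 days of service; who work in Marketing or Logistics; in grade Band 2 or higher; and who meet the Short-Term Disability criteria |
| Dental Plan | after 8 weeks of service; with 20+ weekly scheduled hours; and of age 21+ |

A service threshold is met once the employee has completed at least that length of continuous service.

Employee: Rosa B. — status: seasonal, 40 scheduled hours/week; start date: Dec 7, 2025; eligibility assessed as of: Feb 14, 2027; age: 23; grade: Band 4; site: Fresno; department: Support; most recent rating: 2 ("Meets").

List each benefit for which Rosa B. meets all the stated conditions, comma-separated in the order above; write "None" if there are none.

Profit Sharing Plan, Dental Plan

Service from Dec 7, 2025 to Feb 14, 2027: 434 days.
Bereavement Leave — status seasonal ✓; service 434 days ≥ 4 weeks (≈28 days) ✓; age 23 ≥ 18 ✓; site Fresno ✗ (not Austin or Leeds) → not eligible.
Sabbatical Program — status seasonal ✗ (requires full-time) → not eligible.
Short-Term Disability — status seasonal ✗ (excluded) → not eligible.
Profit Sharing Plan — service 434 days ≥ 6 months (≈180 days) ✓; age 23 ≥ 18 ✓; 40 hrs/wk ≥ 35 ✓ → eligible.
Transit Subsidy — status seasonal ✓ (not excluded); service 434 days ≥ 90 days ✓; dept Support ✗ → not eligible.
Health Savings Account — service 434 days ≥ 60 days ✓; age 23 ≥ 21 ✓; grade Band 4 < Band 5 ✗ → not eligible.
Medical Plan — status seasonal ✗ (requires part-time or temporary) → not eligible.
Dental Plan — service 434 days ≥ 8 weeks (≈56 days) ✓; 40 hrs/wk ≥ 20 ✓; age 23 ≥ 21 ✓ → eligible.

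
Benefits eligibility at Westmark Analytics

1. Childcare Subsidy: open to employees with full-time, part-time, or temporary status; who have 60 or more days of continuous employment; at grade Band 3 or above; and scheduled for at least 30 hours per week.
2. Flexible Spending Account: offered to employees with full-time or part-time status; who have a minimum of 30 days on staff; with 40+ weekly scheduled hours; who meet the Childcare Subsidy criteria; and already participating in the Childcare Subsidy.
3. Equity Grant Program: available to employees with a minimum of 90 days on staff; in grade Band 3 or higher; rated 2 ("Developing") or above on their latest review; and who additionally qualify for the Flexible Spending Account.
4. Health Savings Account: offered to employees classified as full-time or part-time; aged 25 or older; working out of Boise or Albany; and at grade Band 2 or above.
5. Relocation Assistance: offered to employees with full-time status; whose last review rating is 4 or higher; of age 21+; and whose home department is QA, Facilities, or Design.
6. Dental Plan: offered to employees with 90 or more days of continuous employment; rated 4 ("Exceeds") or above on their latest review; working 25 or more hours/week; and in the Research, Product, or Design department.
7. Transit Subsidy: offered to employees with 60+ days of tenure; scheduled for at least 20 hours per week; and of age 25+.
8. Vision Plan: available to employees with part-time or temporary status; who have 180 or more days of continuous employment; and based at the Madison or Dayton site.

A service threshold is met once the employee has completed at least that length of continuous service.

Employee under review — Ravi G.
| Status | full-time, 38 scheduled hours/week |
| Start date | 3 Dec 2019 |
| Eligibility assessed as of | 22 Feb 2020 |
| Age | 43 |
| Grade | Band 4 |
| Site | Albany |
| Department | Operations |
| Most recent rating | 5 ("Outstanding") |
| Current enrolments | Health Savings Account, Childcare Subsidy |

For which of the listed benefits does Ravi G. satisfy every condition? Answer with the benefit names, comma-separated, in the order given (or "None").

Service from 3 Dec 2019 to 22 Feb 2020: 81 days.
Childcare Subsidy — status full-time ✓; service 81 days ≥ 60 days ✓; grade Band 4 ≥ Band 3 ✓; 38 hrs/wk ≥ 30 ✓ → eligible.
Flexible Spending Account — status full-time ✓; service 81 days ≥ 30 days ✓; 38 hrs/wk < 40 ✗ → not eligible.
Equity Grant Program — service 81 days < 90 days ✗ → not eligible.
Health Savings Account — status full-time ✓; age 43 ≥ 25 ✓; site Albany ✓; grade Band 4 ≥ Band 2 ✓ → eligible.
Relocation Assistance — status full-time ✓; rating 5 ≥ 4 ✓; age 43 ≥ 21 ✓; dept Operations ✗ → not eligible.
Dental Plan — service 81 days < 90 days ✗ → not eligible.
Transit Subsidy — service 81 days ≥ 60 days ✓; 38 hrs/wk ≥ 20 ✓; age 43 ≥ 25 ✓ → eligible.
Vision Plan — status full-time ✗ (requires part-time or temporary) → not eligible.

Childcare Subsidy, Health Savings Account, Transit Subsidy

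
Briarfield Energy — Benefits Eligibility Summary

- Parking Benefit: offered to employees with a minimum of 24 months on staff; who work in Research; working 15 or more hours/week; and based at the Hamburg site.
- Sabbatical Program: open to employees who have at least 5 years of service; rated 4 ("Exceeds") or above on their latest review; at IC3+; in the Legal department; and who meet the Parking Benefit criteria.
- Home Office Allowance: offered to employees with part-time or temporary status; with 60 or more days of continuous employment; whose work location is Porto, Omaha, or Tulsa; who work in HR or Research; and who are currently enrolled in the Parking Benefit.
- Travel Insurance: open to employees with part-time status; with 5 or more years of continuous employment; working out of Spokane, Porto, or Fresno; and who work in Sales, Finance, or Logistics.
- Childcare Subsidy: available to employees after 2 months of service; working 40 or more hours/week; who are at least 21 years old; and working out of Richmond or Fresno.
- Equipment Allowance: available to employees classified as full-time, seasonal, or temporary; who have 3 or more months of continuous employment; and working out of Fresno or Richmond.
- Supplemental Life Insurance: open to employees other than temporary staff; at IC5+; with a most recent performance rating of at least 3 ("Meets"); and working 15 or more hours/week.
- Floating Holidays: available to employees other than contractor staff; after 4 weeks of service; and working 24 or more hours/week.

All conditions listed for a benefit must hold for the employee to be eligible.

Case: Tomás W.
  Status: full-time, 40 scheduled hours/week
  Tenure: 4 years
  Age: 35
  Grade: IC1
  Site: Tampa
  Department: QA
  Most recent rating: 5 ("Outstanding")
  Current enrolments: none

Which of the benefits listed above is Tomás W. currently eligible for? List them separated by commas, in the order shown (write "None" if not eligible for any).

Parking Benefit — service 4 years ≥ 24 months (≈720 days) ✓; dept QA ✗ → not eligible.
Sabbatical Program — service 4 years < 5 years ✗ → not eligible.
Home Office Allowance — status full-time ✗ (requires part-time or temporary) → not eligible.
Travel Insurance — status full-time ✗ (requires part-time) → not eligible.
Childcare Subsidy — service 4 years ≥ 2 months (≈60 days) ✓; 40 hrs/wk ≥ 40 ✓; age 35 ≥ 21 ✓; site Tampa ✗ (not Richmond or Fresno) → not eligible.
Equipment Allowance — status full-time ✓; service 4 years ≥ 3 months (≈90 days) ✓; site Tampa ✗ (not Fresno or Richmond) → not eligible.
Supplemental Life Insurance — status full-time ✓ (not excluded); grade IC1 < IC5 ✗ → not eligible.
Floating Holidays — status full-time ✓ (not excluded); service 4 years ≥ 4 weeks (≈28 days) ✓; 40 hrs/wk ≥ 24 ✓ → eligible.

Floating Holidays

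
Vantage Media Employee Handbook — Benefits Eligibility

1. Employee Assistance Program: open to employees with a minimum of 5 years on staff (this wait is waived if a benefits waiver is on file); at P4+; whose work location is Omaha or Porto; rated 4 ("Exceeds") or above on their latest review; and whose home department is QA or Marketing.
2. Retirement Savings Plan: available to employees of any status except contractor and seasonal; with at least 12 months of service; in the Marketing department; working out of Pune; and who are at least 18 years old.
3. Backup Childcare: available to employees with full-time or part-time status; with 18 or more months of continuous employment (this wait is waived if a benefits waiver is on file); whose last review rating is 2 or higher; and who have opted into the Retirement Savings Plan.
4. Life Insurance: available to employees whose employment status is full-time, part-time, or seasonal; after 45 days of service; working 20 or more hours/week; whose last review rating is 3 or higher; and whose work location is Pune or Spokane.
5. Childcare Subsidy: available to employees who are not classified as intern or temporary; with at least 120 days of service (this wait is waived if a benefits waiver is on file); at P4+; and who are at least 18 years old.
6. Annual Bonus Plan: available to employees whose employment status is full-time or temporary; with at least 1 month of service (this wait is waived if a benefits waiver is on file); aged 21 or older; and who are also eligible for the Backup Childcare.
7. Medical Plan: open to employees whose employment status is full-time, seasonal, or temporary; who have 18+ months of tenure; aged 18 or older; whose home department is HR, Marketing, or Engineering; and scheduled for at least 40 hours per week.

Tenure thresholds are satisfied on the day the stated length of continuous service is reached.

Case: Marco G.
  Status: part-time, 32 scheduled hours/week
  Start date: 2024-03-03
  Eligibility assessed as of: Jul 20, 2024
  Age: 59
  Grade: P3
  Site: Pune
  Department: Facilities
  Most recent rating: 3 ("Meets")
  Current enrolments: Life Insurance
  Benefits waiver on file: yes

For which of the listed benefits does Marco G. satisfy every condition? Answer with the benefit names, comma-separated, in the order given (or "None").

Service from 2024-03-03 to Jul 20, 2024: 139 days.
Employee Assistance Program — benefits waiver on file ✓; grade P3 < P4 ✗ → not eligible.
Retirement Savings Plan — status part-time ✓ (not excluded); service 139 days < 12 months (≈360 days) ✗ → not eligible.
Backup Childcare — status part-time ✓; benefits waiver on file ✓; rating 3 ≥ 2 ✓; not enrolled in Retirement Savings Plan ✗ → not eligible.
Life Insurance — status part-time ✓; service 139 days ≥ 45 days ✓; 32 hrs/wk ≥ 20 ✓; rating 3 ≥ 3 ✓; site Pune ✓ → eligible.
Childcare Subsidy — status part-time ✓ (not excluded); benefits waiver on file ✓; grade P3 < P4 ✗ → not eligible.
Annual Bonus Plan — status part-time ✗ (requires full-time or temporary) → not eligible.
Medical Plan — status part-time ✗ (requires full-time, seasonal, or temporary) → not eligible.

Life Insurance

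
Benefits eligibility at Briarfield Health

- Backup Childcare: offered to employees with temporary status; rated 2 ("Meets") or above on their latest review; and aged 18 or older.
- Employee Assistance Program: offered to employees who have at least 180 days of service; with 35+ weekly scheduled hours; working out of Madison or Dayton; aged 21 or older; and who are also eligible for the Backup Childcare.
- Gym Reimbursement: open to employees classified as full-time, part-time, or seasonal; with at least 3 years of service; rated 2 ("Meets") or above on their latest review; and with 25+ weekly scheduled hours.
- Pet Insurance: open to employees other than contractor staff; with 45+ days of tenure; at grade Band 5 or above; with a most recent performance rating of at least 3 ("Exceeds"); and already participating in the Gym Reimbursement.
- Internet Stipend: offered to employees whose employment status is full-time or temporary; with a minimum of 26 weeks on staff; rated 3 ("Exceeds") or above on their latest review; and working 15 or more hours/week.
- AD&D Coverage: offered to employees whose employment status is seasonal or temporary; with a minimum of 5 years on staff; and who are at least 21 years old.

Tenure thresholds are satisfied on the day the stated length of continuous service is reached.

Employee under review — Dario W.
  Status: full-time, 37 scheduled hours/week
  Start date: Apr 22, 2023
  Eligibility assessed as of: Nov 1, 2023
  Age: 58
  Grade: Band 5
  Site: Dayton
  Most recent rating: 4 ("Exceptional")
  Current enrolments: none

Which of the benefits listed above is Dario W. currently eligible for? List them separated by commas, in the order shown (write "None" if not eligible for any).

Internet Stipend

Service from Apr 22, 2023 to Nov 1, 2023: 193 days.
Backup Childcare — status full-time ✗ (requires temporary) → not eligible.
Employee Assistance Program — service 193 days ≥ 180 days ✓; 37 hrs/wk ≥ 35 ✓; site Dayton ✓; age 58 ≥ 21 ✓; not eligible for Backup Childcare ✗ → not eligible.
Gym Reimbursement — status full-time ✓; service 193 days < 3 years (≈1095 days) ✗ → not eligible.
Pet Insurance — status full-time ✓ (not excluded); service 193 days ≥ 45 days ✓; grade Band 5 ≥ Band 5 ✓; rating 4 ≥ 3 ✓; not enrolled in Gym Reimbursement ✗ → not eligible.
Internet Stipend — status full-time ✓; service 193 days ≥ 26 weeks (≈182 days) ✓; rating 4 ≥ 3 ✓; 37 hrs/wk ≥ 15 ✓ → eligible.
AD&D Coverage — status full-time ✗ (requires seasonal or temporary) → not eligible.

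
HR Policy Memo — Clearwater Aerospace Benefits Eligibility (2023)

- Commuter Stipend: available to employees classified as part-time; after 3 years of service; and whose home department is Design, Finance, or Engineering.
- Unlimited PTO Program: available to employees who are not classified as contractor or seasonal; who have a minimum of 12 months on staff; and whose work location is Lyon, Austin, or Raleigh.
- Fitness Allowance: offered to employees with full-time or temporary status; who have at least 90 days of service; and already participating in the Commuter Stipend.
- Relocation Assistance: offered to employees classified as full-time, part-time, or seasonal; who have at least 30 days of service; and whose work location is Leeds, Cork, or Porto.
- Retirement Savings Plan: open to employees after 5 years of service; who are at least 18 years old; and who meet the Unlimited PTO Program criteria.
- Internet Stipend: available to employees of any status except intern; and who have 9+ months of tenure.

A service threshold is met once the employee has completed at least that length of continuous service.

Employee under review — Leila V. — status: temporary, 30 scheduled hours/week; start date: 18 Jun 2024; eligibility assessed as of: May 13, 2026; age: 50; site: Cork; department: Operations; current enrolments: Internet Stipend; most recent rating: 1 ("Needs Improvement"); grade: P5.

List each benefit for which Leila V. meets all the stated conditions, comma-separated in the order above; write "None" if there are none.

Internet Stipend

Service from 18 Jun 2024 to May 13, 2026: 694 days.
Commuter Stipend — status temporary ✗ (requires part-time) → not eligible.
Unlimited PTO Program — status temporary ✓ (not excluded); service 694 days ≥ 12 months (≈360 days) ✓; site Cork ✗ (not Lyon, Austin, or Raleigh) → not eligible.
Fitness Allowance — status temporary ✓; service 694 days ≥ 90 days ✓; not enrolled in Commuter Stipend ✗ → not eligible.
Relocation Assistance — status temporary ✗ (requires full-time, part-time, or seasonal) → not eligible.
Retirement Savings Plan — service 694 days < 5 years (≈1825 days) ✗ → not eligible.
Internet Stipend — status temporary ✓ (not excluded); service 694 days ≥ 9 months (≈270 days) ✓ → eligible.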